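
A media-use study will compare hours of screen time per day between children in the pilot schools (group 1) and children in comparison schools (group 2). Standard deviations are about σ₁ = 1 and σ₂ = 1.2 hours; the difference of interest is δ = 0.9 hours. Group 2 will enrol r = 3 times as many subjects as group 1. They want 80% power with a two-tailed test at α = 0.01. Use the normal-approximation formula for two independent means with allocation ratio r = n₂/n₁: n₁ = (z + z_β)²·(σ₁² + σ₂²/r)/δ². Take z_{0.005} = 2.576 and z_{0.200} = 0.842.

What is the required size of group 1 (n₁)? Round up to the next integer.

n₁ = (z_{α/2} + z_β)² · (σ₁² + σ₂²/r) / δ²
   = (2.576 + 0.842)² · (1² + 1.2²/3) / 0.9²
   = 11.6827 · (1 + 0.48) / 0.81
   = 11.6827 · 1.48 / 0.81
   = 21.35
Round up → n₁ = 22; n₂ = r·n₁ = 3 × 22 = 66.

n₁ = 22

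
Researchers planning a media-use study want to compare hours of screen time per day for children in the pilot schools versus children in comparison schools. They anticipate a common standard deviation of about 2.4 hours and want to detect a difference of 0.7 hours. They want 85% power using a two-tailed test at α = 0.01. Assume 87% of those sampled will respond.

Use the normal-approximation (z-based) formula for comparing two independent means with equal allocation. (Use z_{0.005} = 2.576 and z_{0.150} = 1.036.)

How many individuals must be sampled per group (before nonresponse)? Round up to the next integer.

n = (z_{α/2} + z_β)² · (σ₁² + σ₂²) / δ²
  = (2.576 + 1.036)² · (2·2.4² = 11.52) / 0.7²
  = 13.0465 · 11.52 / 0.49
  = 306.73
Adjust for 87% response: 306.73 / 0.87 = 352.56.
Round up → n = 353 per group.

n = 353 per group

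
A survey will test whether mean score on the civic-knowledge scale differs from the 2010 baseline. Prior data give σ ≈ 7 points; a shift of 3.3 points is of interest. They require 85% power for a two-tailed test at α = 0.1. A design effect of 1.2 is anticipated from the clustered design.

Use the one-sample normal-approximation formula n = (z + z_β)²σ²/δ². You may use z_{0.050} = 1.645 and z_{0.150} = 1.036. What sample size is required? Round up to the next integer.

n = 39

n = (z_{α/2} + z_β)² · σ² / δ²
  = (1.645 + 1.036)² · 7² / 3.3²
  = 7.1878 · 49 / 10.89
  = 32.34
Design effect: 1.2 × 32.34 = 38.81.
Round up → n = 39.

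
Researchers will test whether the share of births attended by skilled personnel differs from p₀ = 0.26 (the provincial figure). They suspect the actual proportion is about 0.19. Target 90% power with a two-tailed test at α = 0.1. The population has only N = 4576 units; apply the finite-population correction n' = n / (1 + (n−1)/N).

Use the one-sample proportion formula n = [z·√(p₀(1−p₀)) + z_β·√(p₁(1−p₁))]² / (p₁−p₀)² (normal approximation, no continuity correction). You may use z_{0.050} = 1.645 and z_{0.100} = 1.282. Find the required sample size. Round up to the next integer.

n = [z_{α/2}·√(p₀q₀) + z_β·√(p₁q₁)]² / (p₁ − p₀)²
  = [1.645·√(0.26·0.74) + 1.282·√(0.19·0.81)]² / (-0.07)²
  = [1.645·0.4386 + 1.282·0.3923]² / 0.0049
  = [1.2245]² / 0.0049
  = 305.99
Finite-population correction (N = 4576): 305.99 / (1 + (305.99 − 1)/4576) = 286.87.
Round up → n = 287.

n = 287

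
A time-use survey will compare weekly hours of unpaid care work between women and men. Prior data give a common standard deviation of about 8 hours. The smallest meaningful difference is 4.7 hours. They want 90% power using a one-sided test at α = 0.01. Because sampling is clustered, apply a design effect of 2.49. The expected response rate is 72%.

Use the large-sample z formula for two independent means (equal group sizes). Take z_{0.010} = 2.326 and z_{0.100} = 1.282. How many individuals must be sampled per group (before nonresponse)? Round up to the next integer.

n = (z_α + z_β)² · (σ₁² + σ₂²) / δ²
  = (2.326 + 1.282)² · (2·8² = 128) / 4.7²
  = 13.0177 · 128 / 22.09
  = 75.43
Design effect: 2.49 × 75.43 = 187.82.
Adjust for 72% response: 187.82 / 0.72 = 260.86.
Round up → n = 261 per group.

n = 261 per group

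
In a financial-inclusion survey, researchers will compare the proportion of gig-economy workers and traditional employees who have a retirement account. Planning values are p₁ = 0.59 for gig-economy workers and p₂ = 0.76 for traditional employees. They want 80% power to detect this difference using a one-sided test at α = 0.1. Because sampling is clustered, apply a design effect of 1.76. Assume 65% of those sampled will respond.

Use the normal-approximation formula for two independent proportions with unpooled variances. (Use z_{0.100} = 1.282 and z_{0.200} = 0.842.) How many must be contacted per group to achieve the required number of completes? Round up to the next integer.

n = (z_α + z_β)² · [p₁(1−p₁) + p₂(1−p₂)] / (p₁ − p₂)²
  = (1.282 + 0.842)² · (0.59·0.41 + 0.76·0.24) / (-0.17)²
  = (2.124)² · (0.2419 + 0.1824) / 0.0289
  = 4.5114 · 0.4243 / 0.0289
  = 66.23
Design effect: 1.76 × 66.23 = 116.57.
Adjust for 65% response: 116.57 / 0.65 = 179.34.
Round up → n = 180 per group.

n = 180 per group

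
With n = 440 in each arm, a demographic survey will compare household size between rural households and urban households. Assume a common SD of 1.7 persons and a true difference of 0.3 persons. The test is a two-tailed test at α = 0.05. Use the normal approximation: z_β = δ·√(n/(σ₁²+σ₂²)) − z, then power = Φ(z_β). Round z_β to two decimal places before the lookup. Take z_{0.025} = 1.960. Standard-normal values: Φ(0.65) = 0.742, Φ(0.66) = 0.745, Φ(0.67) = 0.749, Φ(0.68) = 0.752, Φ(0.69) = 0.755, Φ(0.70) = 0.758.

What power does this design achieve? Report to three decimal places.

z_β = δ·√(n/(σ₁²+σ₂²)) − z_{α/2}
    = 0.3 · √(440/5.78) − 1.960
    = 0.3 · 8.72494 − 1.960
    = 2.6175 − 1.960 = 0.6575 → 0.66
Power = Φ(0.66) = 0.745.

Power ≈ 0.745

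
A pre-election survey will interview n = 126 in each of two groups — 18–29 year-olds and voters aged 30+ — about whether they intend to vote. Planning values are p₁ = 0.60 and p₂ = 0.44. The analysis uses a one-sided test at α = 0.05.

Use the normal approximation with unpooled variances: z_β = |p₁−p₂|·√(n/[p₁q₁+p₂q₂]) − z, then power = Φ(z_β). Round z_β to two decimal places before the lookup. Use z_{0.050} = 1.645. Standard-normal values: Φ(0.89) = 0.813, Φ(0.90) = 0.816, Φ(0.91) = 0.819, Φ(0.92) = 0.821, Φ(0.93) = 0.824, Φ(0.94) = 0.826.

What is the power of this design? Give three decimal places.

Power ≈ 0.824

z_β = |p₁−p₂|·√(n/[p₁q₁+p₂q₂]) − z_α
    = 0.16 · √(126/0.4864) − 1.645
    = 0.16 · 16.0949 − 1.645
    = 2.5752 − 1.645 = 0.9302 → 0.93
Power = Φ(0.93) = 0.824.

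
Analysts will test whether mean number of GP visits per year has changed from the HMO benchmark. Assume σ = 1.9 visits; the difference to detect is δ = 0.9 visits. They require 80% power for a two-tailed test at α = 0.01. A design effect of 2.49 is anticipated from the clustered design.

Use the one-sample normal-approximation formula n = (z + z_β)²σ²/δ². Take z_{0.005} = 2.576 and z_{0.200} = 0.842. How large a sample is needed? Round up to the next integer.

n = 130

n = (z_{α/2} + z_β)² · σ² / δ²
  = (2.576 + 0.842)² · 1.9² / 0.9²
  = 11.6827 · 3.61 / 0.81
  = 52.07
Design effect: 2.49 × 52.07 = 129.65.
Round up → n = 130.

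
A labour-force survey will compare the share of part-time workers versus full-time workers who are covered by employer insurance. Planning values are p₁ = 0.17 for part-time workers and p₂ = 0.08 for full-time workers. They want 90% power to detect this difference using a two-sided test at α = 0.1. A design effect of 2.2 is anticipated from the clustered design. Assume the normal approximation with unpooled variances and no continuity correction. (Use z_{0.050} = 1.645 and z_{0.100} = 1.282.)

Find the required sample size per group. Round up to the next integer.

n = 500 per group

n = (z_{α/2} + z_β)² · [p₁(1−p₁) + p₂(1−p₂)] / (p₁ − p₂)²
  = (1.645 + 1.282)² · (0.17·0.83 + 0.08·0.92) / (0.09)²
  = (2.927)² · (0.1411 + 0.0736) / 0.0081
  = 8.5673 · 0.2147 / 0.0081
  = 227.09
Design effect: 2.2 × 227.09 = 499.59.
Round up → n = 500 per group.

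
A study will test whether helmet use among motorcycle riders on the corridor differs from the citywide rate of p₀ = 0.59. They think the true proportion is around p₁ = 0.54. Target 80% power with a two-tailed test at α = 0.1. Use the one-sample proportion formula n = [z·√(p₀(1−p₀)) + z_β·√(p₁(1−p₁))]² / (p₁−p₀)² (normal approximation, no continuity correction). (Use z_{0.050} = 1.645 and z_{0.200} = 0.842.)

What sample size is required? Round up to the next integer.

n = 604

n = [z_{α/2}·√(p₀q₀) + z_β·√(p₁q₁)]² / (p₁ − p₀)²
  = [1.645·√(0.59·0.41) + 0.842·√(0.54·0.46)]² / (-0.05)²
  = [1.645·0.4918 + 0.842·0.4984]² / 0.0025
  = [1.2287]² / 0.0025
  = 603.90
Round up → n = 604.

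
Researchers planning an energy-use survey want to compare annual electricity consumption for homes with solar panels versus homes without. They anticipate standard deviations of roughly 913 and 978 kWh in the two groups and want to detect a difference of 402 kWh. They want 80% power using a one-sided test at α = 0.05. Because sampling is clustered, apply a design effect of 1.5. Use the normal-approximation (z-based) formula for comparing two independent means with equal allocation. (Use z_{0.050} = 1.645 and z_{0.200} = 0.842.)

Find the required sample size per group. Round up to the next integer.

n = 103 per group

n = (z_α + z_β)² · (σ₁² + σ₂²) / δ²
  = (1.645 + 0.842)² · (913² + 978² = 1790053) / 402²
  = 6.1852 · 1790053 / 161604
  = 68.51
Design effect: 1.5 × 68.51 = 102.77.
Round up → n = 103 per group.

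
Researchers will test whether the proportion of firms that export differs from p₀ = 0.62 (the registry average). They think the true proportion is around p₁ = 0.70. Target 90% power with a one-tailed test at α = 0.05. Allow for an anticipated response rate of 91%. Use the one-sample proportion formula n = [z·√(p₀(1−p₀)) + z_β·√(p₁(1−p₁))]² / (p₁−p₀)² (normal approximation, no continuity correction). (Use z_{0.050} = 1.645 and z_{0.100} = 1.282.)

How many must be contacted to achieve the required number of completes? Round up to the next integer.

n = [z_α·√(p₀q₀) + z_β·√(p₁q₁)]² / (p₁ − p₀)²
  = [1.645·√(0.62·0.38) + 1.282·√(0.70·0.30)]² / (0.08)²
  = [1.645·0.4854 + 1.282·0.4583]² / 0.0064
  = [1.3859]² / 0.0064
  = 300.13
Adjust for 91% response: 300.13 / 0.91 = 329.82.
Round up → n = 330.

n = 330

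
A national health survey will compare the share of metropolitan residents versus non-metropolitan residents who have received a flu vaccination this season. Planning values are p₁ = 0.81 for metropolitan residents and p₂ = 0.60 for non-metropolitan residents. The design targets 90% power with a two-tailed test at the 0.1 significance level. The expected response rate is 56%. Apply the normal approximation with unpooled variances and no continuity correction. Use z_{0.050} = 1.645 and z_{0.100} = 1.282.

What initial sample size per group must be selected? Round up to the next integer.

n = (z_{α/2} + z_β)² · [p₁(1−p₁) + p₂(1−p₂)] / (p₁ − p₂)²
  = (1.645 + 1.282)² · (0.81·0.19 + 0.60·0.40) / (0.21)²
  = (2.927)² · (0.1539 + 0.2400) / 0.0441
  = 8.5673 · 0.3939 / 0.0441
  = 76.52
Adjust for 56% response: 76.52 / 0.56 = 136.65.
Round up → n = 137 per group.

n = 137 per group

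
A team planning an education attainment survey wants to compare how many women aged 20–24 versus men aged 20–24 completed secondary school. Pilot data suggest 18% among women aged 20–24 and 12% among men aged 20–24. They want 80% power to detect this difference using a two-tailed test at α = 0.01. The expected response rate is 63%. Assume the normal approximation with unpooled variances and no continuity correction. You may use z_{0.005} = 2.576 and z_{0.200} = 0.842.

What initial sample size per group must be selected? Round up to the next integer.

n = 1305 per group

n = (z_{α/2} + z_β)² · [p₁(1−p₁) + p₂(1−p₂)] / (p₁ − p₂)²
  = (2.576 + 0.842)² · (0.18·0.82 + 0.12·0.88) / (0.06)²
  = (3.418)² · (0.1476 + 0.1056) / 0.0036
  = 11.6827 · 0.2532 / 0.0036
  = 821.68
Adjust for 63% response: 821.68 / 0.63 = 1304.26.
Round up → n = 1305 per group.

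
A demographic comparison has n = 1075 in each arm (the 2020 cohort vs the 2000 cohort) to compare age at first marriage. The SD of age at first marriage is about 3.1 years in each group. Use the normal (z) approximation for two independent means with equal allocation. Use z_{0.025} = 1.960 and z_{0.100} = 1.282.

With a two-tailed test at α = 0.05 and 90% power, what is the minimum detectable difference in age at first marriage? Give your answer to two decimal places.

δ = (z_{α/2} + z_β) · √((σ₁²+σ₂²)/n)
  = (1.960 + 1.282) · √(19.22/1075)
  = 3.242 · √0.01788
  = 3.242 · 0.1337
  = 0.4335

Minimum detectable difference ≈ 0.43 years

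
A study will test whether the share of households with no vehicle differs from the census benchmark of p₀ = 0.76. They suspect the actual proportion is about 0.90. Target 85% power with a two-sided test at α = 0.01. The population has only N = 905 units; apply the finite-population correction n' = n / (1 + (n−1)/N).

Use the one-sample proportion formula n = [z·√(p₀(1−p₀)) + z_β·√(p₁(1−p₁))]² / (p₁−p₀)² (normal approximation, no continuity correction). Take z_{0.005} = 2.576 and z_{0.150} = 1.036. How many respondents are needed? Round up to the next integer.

n = [z_{α/2}·√(p₀q₀) + z_β·√(p₁q₁)]² / (p₁ − p₀)²
  = [2.576·√(0.76·0.24) + 1.036·√(0.90·0.10)]² / (0.14)²
  = [2.576·0.4271 + 1.036·0.3000]² / 0.0196
  = [1.4110]² / 0.0196
  = 101.57
Finite-population correction (N = 905): 101.57 / (1 + (101.57 − 1)/905) = 91.41.
Round up → n = 92.

n = 92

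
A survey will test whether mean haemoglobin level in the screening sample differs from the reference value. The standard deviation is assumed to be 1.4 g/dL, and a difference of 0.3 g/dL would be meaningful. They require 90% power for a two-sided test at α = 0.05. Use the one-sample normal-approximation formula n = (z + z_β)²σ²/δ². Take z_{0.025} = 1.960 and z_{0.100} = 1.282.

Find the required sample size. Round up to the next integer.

n = 229

n = (z_{α/2} + z_β)² · σ² / δ²
  = (1.960 + 1.282)² · 1.4² / 0.3²
  = 10.5106 · 1.96 / 0.09
  = 228.90
Round up → n = 229.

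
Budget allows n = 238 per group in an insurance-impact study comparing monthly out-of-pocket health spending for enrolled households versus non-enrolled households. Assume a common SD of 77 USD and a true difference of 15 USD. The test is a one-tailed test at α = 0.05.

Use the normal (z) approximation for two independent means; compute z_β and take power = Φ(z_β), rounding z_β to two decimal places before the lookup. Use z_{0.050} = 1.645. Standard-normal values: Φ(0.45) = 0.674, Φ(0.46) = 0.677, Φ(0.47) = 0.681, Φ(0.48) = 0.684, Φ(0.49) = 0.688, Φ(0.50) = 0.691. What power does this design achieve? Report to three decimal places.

Power ≈ 0.684

z_β = δ·√(n/(σ₁²+σ₂²)) − z_α
    = 15 · √(238/11858) − 1.645
    = 15 · 0.14167 − 1.645
    = 2.1251 − 1.645 = 0.4801 → 0.48
Power = Φ(0.48) = 0.684.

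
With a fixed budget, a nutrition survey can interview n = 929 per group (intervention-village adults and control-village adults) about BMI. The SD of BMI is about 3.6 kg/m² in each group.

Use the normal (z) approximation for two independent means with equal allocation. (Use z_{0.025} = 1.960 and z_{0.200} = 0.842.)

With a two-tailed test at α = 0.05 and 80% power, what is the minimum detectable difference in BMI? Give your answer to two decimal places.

Minimum detectable difference ≈ 0.47 kg/m²

δ = (z_{α/2} + z_β) · √((σ₁²+σ₂²)/n)
  = (1.960 + 0.842) · √(25.92/929)
  = 2.802 · √0.0279
  = 2.802 · 0.1670
  = 0.4680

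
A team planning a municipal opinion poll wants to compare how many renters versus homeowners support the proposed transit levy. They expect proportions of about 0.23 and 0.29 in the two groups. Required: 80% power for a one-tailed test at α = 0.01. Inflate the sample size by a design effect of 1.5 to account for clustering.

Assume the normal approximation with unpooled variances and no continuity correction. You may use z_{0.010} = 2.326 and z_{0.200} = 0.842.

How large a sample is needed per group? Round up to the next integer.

n = 1602 per group

n = (z_α + z_β)² · [p₁(1−p₁) + p₂(1−p₂)] / (p₁ − p₂)²
  = (2.326 + 0.842)² · (0.23·0.77 + 0.29·0.71) / (-0.06)²
  = (3.168)² · (0.1771 + 0.2059) / 0.0036
  = 10.0362 · 0.3830 / 0.0036
  = 1067.74
Design effect: 1.5 × 1067.74 = 1601.61.
Round up → n = 1602 per group.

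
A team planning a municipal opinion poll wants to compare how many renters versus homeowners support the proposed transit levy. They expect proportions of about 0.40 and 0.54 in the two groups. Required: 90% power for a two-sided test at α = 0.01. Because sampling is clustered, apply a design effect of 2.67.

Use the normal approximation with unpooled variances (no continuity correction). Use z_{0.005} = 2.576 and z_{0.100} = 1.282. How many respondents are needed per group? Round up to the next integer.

n = 991 per group

n = (z_{α/2} + z_β)² · [p₁(1−p₁) + p₂(1−p₂)] / (p₁ − p₂)²
  = (2.576 + 1.282)² · (0.40·0.60 + 0.54·0.46) / (-0.14)²
  = (3.858)² · (0.2400 + 0.2484) / 0.0196
  = 14.8842 · 0.4884 / 0.0196
  = 370.89
Design effect: 2.67 × 370.89 = 990.27.
Round up → n = 991 per group.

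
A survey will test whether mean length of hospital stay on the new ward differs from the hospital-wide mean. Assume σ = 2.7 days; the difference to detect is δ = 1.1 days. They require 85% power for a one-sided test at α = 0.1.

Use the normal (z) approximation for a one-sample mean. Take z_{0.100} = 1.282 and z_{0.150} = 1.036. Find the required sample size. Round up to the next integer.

n = (z_α + z_β)² · σ² / δ²
  = (1.282 + 1.036)² · 2.7² / 1.1²
  = 5.3731 · 7.29 / 1.21
  = 32.37
Round up → n = 33.

n = 33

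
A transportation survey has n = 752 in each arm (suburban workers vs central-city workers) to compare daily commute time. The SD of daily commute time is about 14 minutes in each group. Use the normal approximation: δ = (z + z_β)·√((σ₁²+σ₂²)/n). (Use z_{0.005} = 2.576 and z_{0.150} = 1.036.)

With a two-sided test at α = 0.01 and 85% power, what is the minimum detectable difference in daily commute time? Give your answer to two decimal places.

δ = (z_{α/2} + z_β) · √((σ₁²+σ₂²)/n)
  = (2.576 + 1.036) · √(392/752)
  = 3.612 · √0.52128
  = 3.612 · 0.7220
  = 2.6078

Minimum detectable difference ≈ 2.61 minutes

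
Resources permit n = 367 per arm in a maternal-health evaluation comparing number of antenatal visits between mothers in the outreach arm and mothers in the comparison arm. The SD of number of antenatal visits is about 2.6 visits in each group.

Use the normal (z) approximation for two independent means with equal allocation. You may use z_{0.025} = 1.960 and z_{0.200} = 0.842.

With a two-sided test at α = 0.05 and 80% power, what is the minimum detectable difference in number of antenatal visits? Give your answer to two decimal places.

Minimum detectable difference ≈ 0.54 visits

δ = (z_{α/2} + z_β) · √((σ₁²+σ₂²)/n)
  = (1.960 + 0.842) · √(13.52/367)
  = 2.802 · √0.03684
  = 2.802 · 0.1919
  = 0.5378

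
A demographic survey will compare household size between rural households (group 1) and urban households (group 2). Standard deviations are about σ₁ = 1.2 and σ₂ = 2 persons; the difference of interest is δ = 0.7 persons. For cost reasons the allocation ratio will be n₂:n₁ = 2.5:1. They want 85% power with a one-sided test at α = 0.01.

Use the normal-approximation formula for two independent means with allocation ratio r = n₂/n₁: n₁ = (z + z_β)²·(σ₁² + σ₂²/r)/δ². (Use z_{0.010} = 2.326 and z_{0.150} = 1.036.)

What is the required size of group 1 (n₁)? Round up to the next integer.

n₁ = 71

n₁ = (z_α + z_β)² · (σ₁² + σ₂²/r) / δ²
   = (2.326 + 1.036)² · (1.2² + 2²/2.5) / 0.7²
   = 11.3030 · (1.44 + 1.6) / 0.49
   = 11.3030 · 3.04 / 0.49
   = 70.13
Round up → n₁ = 71; n₂ = r·n₁ = 2.5 × 71 = 178.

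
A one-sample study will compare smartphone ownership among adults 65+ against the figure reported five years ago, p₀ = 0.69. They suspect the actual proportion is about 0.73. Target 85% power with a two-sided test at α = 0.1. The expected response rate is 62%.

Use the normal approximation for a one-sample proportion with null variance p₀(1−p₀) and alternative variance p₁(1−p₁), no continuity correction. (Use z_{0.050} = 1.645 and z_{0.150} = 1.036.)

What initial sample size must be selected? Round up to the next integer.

n = [z_{α/2}·√(p₀q₀) + z_β·√(p₁q₁)]² / (p₁ − p₀)²
  = [1.645·√(0.69·0.31) + 1.036·√(0.73·0.27)]² / (0.04)²
  = [1.645·0.4625 + 1.036·0.4440]² / 0.0016
  = [1.2207]² / 0.0016
  = 931.38
Adjust for 62% response: 931.38 / 0.62 = 1502.23.
Round up → n = 1503.

n = 1503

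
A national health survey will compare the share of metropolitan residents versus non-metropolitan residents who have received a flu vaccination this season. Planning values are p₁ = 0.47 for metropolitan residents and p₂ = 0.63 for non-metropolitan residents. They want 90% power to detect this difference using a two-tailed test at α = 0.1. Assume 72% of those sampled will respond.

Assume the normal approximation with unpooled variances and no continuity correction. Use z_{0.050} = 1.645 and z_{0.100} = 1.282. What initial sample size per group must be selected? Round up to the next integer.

n = 225 per group

n = (z_{α/2} + z_β)² · [p₁(1−p₁) + p₂(1−p₂)] / (p₁ − p₂)²
  = (1.645 + 1.282)² · (0.47·0.53 + 0.63·0.37) / (-0.16)²
  = (2.927)² · (0.2491 + 0.2331) / 0.0256
  = 8.5673 · 0.4822 / 0.0256
  = 161.37
Adjust for 72% response: 161.37 / 0.72 = 224.13.
Round up → n = 225 per group.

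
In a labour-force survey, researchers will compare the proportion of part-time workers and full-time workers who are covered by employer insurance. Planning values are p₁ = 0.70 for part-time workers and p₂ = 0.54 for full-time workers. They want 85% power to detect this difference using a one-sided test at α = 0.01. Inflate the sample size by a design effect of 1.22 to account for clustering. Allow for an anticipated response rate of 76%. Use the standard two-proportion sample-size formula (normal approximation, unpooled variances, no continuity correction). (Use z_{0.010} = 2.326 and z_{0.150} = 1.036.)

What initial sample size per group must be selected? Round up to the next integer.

n = (z_α + z_β)² · [p₁(1−p₁) + p₂(1−p₂)] / (p₁ − p₂)²
  = (2.326 + 1.036)² · (0.70·0.30 + 0.54·0.46) / (0.16)²
  = (3.362)² · (0.2100 + 0.2484) / 0.0256
  = 11.3030 · 0.4584 / 0.0256
  = 202.40
Design effect: 1.22 × 202.40 = 246.92.
Adjust for 76% response: 246.92 / 0.76 = 324.90.
Round up → n = 325 per group.

n = 325 per group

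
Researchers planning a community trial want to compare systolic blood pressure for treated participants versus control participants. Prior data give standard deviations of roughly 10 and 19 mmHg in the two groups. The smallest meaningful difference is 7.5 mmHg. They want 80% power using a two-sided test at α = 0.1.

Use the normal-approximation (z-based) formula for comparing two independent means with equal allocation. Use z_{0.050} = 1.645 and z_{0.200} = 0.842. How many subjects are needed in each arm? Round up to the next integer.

n = (z_{α/2} + z_β)² · (σ₁² + σ₂²) / δ²
  = (1.645 + 0.842)² · (10² + 19² = 461) / 7.5²
  = 6.1852 · 461 / 56.25
  = 50.69
Round up → n = 51 per group.

n = 51 per group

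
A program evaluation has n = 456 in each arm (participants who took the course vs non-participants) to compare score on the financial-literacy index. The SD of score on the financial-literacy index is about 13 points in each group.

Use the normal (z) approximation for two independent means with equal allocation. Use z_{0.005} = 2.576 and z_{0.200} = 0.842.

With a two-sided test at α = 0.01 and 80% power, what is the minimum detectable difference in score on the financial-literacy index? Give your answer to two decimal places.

Minimum detectable difference ≈ 2.94 points

δ = (z_{α/2} + z_β) · √((σ₁²+σ₂²)/n)
  = (2.576 + 0.842) · √(338/456)
  = 3.418 · √0.74123
  = 3.418 · 0.8609
  = 2.9427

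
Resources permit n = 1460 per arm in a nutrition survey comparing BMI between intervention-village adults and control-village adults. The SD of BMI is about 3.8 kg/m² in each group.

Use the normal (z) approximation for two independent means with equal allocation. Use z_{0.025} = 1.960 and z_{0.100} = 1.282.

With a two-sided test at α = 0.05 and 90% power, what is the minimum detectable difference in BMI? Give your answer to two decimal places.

δ = (z_{α/2} + z_β) · √((σ₁²+σ₂²)/n)
  = (1.960 + 1.282) · √(28.88/1460)
  = 3.242 · √0.01978
  = 3.242 · 0.1406
  = 0.4560

Minimum detectable difference ≈ 0.46 kg/m²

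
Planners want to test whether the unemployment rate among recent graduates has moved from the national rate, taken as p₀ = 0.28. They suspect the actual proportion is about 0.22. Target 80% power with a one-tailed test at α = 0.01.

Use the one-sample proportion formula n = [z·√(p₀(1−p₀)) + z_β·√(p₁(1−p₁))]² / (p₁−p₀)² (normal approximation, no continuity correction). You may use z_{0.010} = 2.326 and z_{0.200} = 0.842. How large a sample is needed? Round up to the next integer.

n = 540

n = [z_α·√(p₀q₀) + z_β·√(p₁q₁)]² / (p₁ − p₀)²
  = [2.326·√(0.28·0.72) + 0.842·√(0.22·0.78)]² / (-0.06)²
  = [2.326·0.4490 + 0.842·0.4142]² / 0.0036
  = [1.3932]² / 0.0036
  = 539.14
Round up → n = 540.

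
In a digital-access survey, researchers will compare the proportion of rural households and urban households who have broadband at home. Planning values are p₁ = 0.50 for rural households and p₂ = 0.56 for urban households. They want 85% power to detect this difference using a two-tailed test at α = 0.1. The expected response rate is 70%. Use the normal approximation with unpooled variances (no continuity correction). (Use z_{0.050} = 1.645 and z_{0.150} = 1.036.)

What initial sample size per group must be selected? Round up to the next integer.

n = 1416 per group

n = (z_{α/2} + z_β)² · [p₁(1−p₁) + p₂(1−p₂)] / (p₁ − p₂)²
  = (1.645 + 1.036)² · (0.50·0.50 + 0.56·0.44) / (-0.06)²
  = (2.681)² · (0.2500 + 0.2464) / 0.0036
  = 7.1878 · 0.4964 / 0.0036
  = 991.11
Adjust for 70% response: 991.11 / 0.70 = 1415.87.
Round up → n = 1416 per group.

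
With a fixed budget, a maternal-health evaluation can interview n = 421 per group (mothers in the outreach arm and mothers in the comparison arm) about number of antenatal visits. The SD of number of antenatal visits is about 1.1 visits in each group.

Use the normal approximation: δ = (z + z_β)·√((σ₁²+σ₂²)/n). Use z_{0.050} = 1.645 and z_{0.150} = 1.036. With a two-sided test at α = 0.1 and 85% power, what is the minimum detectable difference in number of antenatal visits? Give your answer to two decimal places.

Minimum detectable difference ≈ 0.20 visits

δ = (z_{α/2} + z_β) · √((σ₁²+σ₂²)/n)
  = (1.645 + 1.036) · √(2.42/421)
  = 2.681 · √0.00575
  = 2.681 · 0.0758
  = 0.2033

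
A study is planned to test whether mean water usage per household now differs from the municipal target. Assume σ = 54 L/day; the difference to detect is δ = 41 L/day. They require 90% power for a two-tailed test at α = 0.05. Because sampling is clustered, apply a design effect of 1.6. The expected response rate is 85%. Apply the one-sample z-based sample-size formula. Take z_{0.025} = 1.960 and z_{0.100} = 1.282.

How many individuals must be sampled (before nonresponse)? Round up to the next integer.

n = (z_{α/2} + z_β)² · σ² / δ²
  = (1.960 + 1.282)² · 54² / 41²
  = 10.5106 · 2916 / 1681
  = 18.23
Design effect: 1.6 × 18.23 = 29.17.
Adjust for 85% response: 29.17 / 0.85 = 34.32.
Round up → n = 35.

n = 35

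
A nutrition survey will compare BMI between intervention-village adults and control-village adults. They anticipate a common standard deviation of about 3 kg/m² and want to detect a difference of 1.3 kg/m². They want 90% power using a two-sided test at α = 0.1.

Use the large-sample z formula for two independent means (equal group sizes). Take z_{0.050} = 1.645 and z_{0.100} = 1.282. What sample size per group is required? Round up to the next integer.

n = 92 per group

n = (z_{α/2} + z_β)² · (σ₁² + σ₂²) / δ²
  = (1.645 + 1.282)² · (2·3² = 18) / 1.3²
  = 8.5673 · 18 / 1.69
  = 91.25
Round up → n = 92 per group.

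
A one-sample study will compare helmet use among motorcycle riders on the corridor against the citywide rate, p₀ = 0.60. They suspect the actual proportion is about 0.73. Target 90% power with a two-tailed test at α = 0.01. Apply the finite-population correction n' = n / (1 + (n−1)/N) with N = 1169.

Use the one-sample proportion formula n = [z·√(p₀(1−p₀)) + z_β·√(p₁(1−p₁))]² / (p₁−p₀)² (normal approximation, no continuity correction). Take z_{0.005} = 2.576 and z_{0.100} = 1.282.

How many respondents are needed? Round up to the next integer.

n = [z_{α/2}·√(p₀q₀) + z_β·√(p₁q₁)]² / (p₁ − p₀)²
  = [2.576·√(0.60·0.40) + 1.282·√(0.73·0.27)]² / (0.13)²
  = [2.576·0.4899 + 1.282·0.4440]² / 0.0169
  = [1.8311]² / 0.0169
  = 198.41
Finite-population correction (N = 1169): 198.41 / (1 + (198.41 − 1)/1169) = 169.74.
Round up → n = 170.

n = 170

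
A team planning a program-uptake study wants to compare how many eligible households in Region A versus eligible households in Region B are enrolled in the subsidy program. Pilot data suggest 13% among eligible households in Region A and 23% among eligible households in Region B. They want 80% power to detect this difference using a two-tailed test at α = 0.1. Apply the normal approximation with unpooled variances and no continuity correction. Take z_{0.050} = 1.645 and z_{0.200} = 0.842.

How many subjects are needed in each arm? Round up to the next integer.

n = (z_{α/2} + z_β)² · [p₁(1−p₁) + p₂(1−p₂)] / (p₁ − p₂)²
  = (1.645 + 0.842)² · (0.13·0.87 + 0.23·0.77) / (-0.10)²
  = (2.487)² · (0.1131 + 0.1771) / 0.0100
  = 6.1852 · 0.2902 / 0.0100
  = 179.49
Round up → n = 180 per group.

n = 180 per group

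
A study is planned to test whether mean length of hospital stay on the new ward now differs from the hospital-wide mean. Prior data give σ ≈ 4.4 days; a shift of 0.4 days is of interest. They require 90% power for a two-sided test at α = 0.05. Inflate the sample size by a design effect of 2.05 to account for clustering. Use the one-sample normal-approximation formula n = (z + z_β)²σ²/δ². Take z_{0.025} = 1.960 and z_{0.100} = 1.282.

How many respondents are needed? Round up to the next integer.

n = (z_{α/2} + z_β)² · σ² / δ²
  = (1.960 + 1.282)² · 4.4² / 0.4²
  = 10.5106 · 19.36 / 0.16
  = 1271.78
Design effect: 2.05 × 1271.78 = 2607.15.
Round up → n = 2608.

n = 2608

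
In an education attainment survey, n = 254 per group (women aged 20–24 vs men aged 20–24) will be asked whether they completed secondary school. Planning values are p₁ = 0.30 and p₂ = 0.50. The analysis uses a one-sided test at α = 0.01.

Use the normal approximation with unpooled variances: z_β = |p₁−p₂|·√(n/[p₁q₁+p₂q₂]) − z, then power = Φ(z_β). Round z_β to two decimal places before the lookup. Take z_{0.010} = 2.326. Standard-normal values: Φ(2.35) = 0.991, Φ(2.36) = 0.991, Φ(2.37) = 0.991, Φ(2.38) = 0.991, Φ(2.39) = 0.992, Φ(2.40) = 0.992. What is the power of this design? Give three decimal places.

Power ≈ 0.991

z_β = |p₁−p₂|·√(n/[p₁q₁+p₂q₂]) − z_α
    = 0.20 · √(254/0.4600) − 2.326
    = 0.20 · 23.4984 − 2.326
    = 4.6997 − 2.326 = 2.3737 → 2.37
Power = Φ(2.37) = 0.991.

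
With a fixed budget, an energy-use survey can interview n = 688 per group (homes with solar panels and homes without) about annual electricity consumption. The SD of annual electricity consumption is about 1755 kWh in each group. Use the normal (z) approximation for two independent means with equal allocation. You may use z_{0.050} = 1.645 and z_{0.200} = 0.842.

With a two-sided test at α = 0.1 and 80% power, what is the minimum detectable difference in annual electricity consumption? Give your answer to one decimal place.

Minimum detectable difference ≈ 235.3 kWh

δ = (z_{α/2} + z_β) · √((σ₁²+σ₂²)/n)
  = (1.645 + 0.842) · √(6160050/688)
  = 2.487 · √8953.6
  = 2.487 · 94.6233
  = 235.3280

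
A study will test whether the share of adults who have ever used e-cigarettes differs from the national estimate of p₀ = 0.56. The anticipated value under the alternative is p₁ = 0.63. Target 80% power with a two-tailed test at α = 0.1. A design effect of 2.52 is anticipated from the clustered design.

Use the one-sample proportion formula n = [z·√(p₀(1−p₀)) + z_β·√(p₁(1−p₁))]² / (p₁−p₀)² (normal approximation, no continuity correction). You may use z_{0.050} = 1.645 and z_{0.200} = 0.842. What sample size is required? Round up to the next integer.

n = [z_{α/2}·√(p₀q₀) + z_β·√(p₁q₁)]² / (p₁ − p₀)²
  = [1.645·√(0.56·0.44) + 0.842·√(0.63·0.37)]² / (0.07)²
  = [1.645·0.4964 + 0.842·0.4828]² / 0.0049
  = [1.2231]² / 0.0049
  = 305.29
Design effect: 2.52 × 305.29 = 769.33.
Round up → n = 770.

n = 770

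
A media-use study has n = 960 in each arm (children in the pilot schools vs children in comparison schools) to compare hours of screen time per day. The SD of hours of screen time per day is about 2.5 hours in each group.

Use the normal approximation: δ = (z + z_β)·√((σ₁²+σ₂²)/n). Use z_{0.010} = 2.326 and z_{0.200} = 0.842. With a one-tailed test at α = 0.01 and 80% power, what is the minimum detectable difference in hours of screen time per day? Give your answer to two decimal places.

δ = (z_α + z_β) · √((σ₁²+σ₂²)/n)
  = (2.326 + 0.842) · √(12.5/960)
  = 3.168 · √0.01302
  = 3.168 · 0.1141
  = 0.3615

Minimum detectable difference ≈ 0.36 hours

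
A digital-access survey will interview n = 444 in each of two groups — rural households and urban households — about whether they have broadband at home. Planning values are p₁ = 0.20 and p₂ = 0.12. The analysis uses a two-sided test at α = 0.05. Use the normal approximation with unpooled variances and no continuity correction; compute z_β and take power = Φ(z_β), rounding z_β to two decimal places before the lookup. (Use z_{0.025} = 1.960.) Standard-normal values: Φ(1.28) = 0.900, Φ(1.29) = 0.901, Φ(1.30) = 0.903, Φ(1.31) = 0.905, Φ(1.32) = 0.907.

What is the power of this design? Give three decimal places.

Power ≈ 0.905

z_β = |p₁−p₂|·√(n/[p₁q₁+p₂q₂]) − z_{α/2}
    = 0.08 · √(444/0.2656) − 1.960
    = 0.08 · 40.8863 − 1.960
    = 3.2709 − 1.960 = 1.3109 → 1.31
Power = Φ(1.31) = 0.905.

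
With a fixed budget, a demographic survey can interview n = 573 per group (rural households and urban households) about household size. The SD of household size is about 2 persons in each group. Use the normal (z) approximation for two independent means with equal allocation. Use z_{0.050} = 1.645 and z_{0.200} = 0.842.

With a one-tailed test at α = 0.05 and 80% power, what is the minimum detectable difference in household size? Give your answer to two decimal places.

δ = (z_α + z_β) · √((σ₁²+σ₂²)/n)
  = (1.645 + 0.842) · √(8/573)
  = 2.487 · √0.01396
  = 2.487 · 0.1182
  = 0.2939

Minimum detectable difference ≈ 0.29 persons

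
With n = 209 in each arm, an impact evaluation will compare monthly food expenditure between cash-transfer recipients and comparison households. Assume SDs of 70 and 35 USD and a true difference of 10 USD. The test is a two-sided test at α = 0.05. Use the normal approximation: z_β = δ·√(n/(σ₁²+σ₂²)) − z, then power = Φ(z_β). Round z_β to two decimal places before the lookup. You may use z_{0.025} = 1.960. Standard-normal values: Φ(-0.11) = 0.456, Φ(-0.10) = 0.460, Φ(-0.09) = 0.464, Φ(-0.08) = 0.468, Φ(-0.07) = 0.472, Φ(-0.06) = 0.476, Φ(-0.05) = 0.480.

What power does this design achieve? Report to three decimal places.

Power ≈ 0.456

z_β = δ·√(n/(σ₁²+σ₂²)) − z_{α/2}
    = 10 · √(209/6125) − 1.960
    = 10 · 0.18472 − 1.960
    = 1.8472 − 1.960 = -0.1128 → -0.11
Power = Φ(-0.11) = 0.456.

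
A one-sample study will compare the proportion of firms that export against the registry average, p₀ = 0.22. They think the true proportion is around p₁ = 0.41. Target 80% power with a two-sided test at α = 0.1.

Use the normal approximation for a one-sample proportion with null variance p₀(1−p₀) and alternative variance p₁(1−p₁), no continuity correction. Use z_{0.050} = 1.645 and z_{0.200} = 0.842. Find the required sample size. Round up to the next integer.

n = [z_{α/2}·√(p₀q₀) + z_β·√(p₁q₁)]² / (p₁ − p₀)²
  = [1.645·√(0.22·0.78) + 0.842·√(0.41·0.59)]² / (0.19)²
  = [1.645·0.4142 + 0.842·0.4918]² / 0.0361
  = [1.0956]² / 0.0361
  = 33.25
Round up → n = 34.

n = 34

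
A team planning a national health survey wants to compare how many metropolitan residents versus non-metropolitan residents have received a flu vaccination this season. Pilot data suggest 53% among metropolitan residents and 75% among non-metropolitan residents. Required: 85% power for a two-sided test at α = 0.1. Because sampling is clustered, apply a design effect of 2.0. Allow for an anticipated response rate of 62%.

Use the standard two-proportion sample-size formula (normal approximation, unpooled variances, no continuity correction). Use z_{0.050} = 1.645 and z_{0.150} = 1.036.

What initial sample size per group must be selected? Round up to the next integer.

n = (z_{α/2} + z_β)² · [p₁(1−p₁) + p₂(1−p₂)] / (p₁ − p₂)²
  = (1.645 + 1.036)² · (0.53·0.47 + 0.75·0.25) / (-0.22)²
  = (2.681)² · (0.2491 + 0.1875) / 0.0484
  = 7.1878 · 0.4366 / 0.0484
  = 64.84
Design effect: 2.0 × 64.84 = 129.68.
Adjust for 62% response: 129.68 / 0.62 = 209.16.
Round up → n = 210 per group.

n = 210 per group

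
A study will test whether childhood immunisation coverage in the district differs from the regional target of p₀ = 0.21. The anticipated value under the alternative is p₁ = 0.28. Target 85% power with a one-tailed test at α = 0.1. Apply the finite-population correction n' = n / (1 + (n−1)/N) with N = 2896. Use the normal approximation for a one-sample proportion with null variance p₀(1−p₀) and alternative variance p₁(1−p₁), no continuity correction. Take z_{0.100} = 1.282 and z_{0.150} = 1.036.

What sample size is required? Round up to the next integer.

n = 187

n = [z_α·√(p₀q₀) + z_β·√(p₁q₁)]² / (p₁ − p₀)²
  = [1.282·√(0.21·0.79) + 1.036·√(0.28·0.72)]² / (0.07)²
  = [1.282·0.4073 + 1.036·0.4490]² / 0.0049
  = [0.9873]² / 0.0049
  = 198.94
Finite-population correction (N = 2896): 198.94 / (1 + (198.94 − 1)/2896) = 186.22.
Round up → n = 187.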